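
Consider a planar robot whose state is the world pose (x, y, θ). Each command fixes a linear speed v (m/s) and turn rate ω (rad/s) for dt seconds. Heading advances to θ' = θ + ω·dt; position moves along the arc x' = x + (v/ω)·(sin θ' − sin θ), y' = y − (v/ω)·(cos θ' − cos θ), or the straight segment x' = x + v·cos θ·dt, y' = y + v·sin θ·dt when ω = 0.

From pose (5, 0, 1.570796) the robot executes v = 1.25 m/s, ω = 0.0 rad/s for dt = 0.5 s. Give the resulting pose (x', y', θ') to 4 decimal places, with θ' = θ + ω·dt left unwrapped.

θ' = 1.5708 + 0.0·0.5 = 1.5708
ω = 0 → straight: x' = 5 + 1.25·cos(1.5708)·0.5 = 5.0000
y' = 0 + 1.25·sin(1.5708)·0.5 = 0.6250

(5.0000, 0.6250, 1.5708)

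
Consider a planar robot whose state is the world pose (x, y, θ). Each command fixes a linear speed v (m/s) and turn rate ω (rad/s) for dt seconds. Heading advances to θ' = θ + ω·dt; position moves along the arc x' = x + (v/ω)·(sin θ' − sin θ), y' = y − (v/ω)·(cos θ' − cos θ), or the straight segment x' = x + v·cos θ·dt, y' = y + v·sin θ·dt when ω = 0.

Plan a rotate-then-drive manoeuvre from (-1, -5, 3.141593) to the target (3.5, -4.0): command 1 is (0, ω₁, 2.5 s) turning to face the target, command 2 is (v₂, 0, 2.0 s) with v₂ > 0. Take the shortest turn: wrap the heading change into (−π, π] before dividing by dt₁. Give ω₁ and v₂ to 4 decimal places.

heading to target = atan2(-4−-5, 3.5−-1) = 0.2187
Δθ = wrap(0.2187 − 3.1416) = -2.9229; ω₁ = Δθ/dt₁ = -1.1692
distance = √((3.5−-1)² + (-4−-5)²) = 4.6098; v₂ = distance/dt₂ = 2.3049

ω₁ = -1.1692, v₂ = 2.3049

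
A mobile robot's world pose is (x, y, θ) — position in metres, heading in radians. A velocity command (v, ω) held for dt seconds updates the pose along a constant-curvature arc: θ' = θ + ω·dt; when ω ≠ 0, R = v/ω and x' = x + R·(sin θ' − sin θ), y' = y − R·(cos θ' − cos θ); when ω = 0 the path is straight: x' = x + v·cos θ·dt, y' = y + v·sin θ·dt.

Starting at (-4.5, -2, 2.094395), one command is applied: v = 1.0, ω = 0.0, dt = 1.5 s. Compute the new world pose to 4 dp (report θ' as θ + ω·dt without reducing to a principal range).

θ' = 2.0944 + 0.0·1.5 = 2.0944
ω = 0 → straight: x' = -4.5 + 1.0·cos(2.0944)·1.5 = -5.2500
y' = -2 + 1.0·sin(2.0944)·1.5 = -0.7010

(-5.2500, -0.7010, 2.0944)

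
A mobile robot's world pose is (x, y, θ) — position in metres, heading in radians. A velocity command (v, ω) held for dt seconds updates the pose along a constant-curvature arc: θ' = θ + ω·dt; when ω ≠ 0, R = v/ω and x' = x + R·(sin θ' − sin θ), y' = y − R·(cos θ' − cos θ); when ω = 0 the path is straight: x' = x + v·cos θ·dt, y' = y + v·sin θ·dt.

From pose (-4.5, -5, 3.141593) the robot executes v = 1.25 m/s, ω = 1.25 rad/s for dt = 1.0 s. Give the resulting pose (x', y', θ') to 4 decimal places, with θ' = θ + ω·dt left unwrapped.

(-5.4490, -5.6847, 4.3916)

θ' = 3.1416 + 1.25·1.0 = 4.3916
R = v/ω = 1.25/1.25 = 1.0000
x' = -4.5 + 1.0000·(sin 4.3916 − sin 3.1416) = -5.4490
y' = -5 − 1.0000·(cos 4.3916 − cos 3.1416) = -5.6847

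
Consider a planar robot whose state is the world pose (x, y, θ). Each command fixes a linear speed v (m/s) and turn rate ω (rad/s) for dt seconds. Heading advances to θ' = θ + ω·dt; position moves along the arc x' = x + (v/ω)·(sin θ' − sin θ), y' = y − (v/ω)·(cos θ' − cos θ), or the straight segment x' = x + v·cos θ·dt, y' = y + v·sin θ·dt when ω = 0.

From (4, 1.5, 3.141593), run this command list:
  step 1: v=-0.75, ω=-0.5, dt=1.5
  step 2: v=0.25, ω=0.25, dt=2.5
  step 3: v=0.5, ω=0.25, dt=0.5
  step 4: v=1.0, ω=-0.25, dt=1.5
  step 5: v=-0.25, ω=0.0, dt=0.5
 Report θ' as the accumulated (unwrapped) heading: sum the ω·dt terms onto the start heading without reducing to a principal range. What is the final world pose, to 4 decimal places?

(2.8674, 1.6058, 2.7666)

step 1: θ'=2.3916 (R=1.5000) → pose (5.0225, 1.0975, 2.3916)
step 2: θ'=3.0166 (R=1.0000) → pose (4.4655, 1.3580, 3.0166)
step 3: θ'=3.1416 (R=2.0000) → pose (4.2161, 1.3736, 3.1416)
step 4: θ'=2.7666 (R=-4.0000) → pose (2.7511, 1.6516, 2.7666)
step 5: θ'=2.7666 (straight) → pose (2.8674, 1.6058, 2.7666)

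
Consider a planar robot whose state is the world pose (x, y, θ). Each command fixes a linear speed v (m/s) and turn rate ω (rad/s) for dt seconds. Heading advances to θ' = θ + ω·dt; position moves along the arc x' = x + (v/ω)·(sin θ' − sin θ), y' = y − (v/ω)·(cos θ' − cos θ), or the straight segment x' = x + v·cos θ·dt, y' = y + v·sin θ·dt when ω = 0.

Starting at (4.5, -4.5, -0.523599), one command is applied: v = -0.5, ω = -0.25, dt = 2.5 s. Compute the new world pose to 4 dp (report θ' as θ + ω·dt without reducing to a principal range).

θ' = -0.5236 + -0.25·2.5 = -1.1486
R = v/ω = -0.5/-0.25 = 2.0000
x' = 4.5 + 2.0000·(sin -1.1486 − sin -0.5236) = 3.6756
y' = -4.5 − 2.0000·(cos -1.1486 − cos -0.5236) = -3.5875

(3.6756, -3.5875, -1.1486)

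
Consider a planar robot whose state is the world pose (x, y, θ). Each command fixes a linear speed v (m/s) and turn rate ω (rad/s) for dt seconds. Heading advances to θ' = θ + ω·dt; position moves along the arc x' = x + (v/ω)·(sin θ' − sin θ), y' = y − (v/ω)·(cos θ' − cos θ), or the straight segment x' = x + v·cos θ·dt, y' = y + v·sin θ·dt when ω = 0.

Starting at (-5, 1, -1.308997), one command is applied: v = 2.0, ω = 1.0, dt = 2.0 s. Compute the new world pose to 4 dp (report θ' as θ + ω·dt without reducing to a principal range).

θ' = -1.3090 + 1.0·2.0 = 0.6910
R = v/ω = 2.0/1.0 = 2.0000
x' = -5 + 2.0000·(sin 0.6910 − sin -1.3090) = -1.7935
y' = 1 − 2.0000·(cos 0.6910 − cos -1.3090) = -0.0236

(-1.7935, -0.0236, 0.6910)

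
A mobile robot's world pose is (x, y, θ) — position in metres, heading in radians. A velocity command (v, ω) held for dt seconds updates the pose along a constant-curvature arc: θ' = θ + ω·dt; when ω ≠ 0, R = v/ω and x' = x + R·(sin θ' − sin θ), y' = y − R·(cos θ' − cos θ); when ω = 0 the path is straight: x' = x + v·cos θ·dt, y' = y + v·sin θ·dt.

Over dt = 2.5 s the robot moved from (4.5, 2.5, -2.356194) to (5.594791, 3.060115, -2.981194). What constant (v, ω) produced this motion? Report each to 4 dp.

v = -0.5000, ω = -0.2500

Δθ = -2.981194 − -2.356194 = -0.625000
ω = Δθ/dt = -0.625000/2.5 = -0.2500
R = Δx/(sin θ' − sin θ) = 2.0000
v = R·ω = 2.0000·-0.2500 = -0.5000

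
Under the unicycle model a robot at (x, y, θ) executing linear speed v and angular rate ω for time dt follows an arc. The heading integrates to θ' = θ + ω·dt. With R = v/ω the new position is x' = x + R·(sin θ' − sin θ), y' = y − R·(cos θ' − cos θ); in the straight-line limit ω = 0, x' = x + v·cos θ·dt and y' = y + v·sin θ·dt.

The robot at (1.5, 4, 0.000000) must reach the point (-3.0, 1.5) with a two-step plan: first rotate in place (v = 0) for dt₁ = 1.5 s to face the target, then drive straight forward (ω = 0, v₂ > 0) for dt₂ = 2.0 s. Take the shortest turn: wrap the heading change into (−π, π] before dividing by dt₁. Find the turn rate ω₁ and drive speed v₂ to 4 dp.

ω₁ = -1.7563, v₂ = 2.5739

heading to target = atan2(1.5−4, -3−1.5) = -2.6345
Δθ = wrap(-2.6345 − 0.0000) = -2.6345; ω₁ = Δθ/dt₁ = -1.7563
distance = √((-3−1.5)² + (1.5−4)²) = 5.1478; v₂ = distance/dt₂ = 2.5739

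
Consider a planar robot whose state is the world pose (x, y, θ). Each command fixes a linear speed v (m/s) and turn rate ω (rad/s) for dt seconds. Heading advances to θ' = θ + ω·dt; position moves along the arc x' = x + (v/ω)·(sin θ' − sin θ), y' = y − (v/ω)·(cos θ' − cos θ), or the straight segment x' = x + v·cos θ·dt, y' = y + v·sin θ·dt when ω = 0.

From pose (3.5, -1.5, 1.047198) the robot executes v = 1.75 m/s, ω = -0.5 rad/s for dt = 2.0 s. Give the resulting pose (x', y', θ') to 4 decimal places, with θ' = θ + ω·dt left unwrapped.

θ' = 1.0472 + -0.5·2.0 = 0.0472
R = v/ω = 1.75/-0.5 = -3.5000
x' = 3.5 + -3.5000·(sin 0.0472 − sin 1.0472) = 6.3660
y' = -1.5 − -3.5000·(cos 0.0472 − cos 1.0472) = 0.2461

(6.3660, 0.2461, 0.0472)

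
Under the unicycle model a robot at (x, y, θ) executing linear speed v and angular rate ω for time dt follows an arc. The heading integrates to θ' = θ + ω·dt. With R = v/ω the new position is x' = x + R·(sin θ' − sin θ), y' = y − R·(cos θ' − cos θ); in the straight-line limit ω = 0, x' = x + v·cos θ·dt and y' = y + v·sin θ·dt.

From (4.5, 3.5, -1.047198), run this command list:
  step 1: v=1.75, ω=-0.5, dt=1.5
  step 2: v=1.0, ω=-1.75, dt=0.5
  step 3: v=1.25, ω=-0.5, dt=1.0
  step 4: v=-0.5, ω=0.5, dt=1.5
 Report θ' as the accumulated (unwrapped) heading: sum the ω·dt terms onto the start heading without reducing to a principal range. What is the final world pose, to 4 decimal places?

(4.0634, 0.5611, -2.4222)

step 1: θ'=-1.7972 (R=-3.5000) → pose (4.8796, 0.9643, -1.7972)
step 2: θ'=-2.6722 (R=-0.5714) → pose (4.5812, 0.5830, -2.6722)
step 3: θ'=-3.1722 (R=-2.5000) → pose (3.3739, 0.3138, -3.1722)
step 4: θ'=-2.4222 (R=-1.0000) → pose (4.0634, 0.5611, -2.4222)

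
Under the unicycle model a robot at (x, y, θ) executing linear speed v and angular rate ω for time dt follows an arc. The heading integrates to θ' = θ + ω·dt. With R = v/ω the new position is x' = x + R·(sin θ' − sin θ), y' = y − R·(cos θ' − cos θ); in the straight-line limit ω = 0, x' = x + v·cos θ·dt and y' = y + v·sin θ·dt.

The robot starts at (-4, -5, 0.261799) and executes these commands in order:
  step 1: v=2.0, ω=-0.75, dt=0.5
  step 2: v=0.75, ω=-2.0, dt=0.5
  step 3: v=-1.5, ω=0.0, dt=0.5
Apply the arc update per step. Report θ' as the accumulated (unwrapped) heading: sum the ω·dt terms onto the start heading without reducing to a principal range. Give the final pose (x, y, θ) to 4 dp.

step 1: θ'=-0.1132 (R=-2.6667) → pose (-3.0086, -4.9262, -0.1132)
step 2: θ'=-1.1132 (R=-0.3750) → pose (-2.7145, -5.1331, -1.1132)
step 3: θ'=-1.1132 (straight) → pose (-3.0459, -4.4603, -1.1132)

(-3.0459, -4.4603, -1.1132)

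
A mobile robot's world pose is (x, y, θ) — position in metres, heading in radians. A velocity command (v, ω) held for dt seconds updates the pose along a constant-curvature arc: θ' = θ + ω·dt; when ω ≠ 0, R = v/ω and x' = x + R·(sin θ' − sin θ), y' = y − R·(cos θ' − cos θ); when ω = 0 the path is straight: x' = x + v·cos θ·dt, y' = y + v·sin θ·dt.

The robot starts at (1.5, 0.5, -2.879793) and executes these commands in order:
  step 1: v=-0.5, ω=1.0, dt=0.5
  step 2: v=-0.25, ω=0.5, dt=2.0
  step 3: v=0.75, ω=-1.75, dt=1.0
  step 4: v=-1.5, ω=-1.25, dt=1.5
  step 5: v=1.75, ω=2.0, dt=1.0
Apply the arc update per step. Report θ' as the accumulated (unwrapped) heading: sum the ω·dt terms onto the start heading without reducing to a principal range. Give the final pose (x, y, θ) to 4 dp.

step 1: θ'=-2.3798 (R=-0.5000) → pose (1.7157, 0.6212, -2.3798)
step 2: θ'=-1.3798 (R=-0.5000) → pose (1.8615, 1.0779, -1.3798)
step 3: θ'=-3.1298 (R=-0.4286) → pose (1.4458, 0.5680, -3.1298)
step 4: θ'=-5.0048 (R=1.2000) → pose (2.6090, -0.9778, -5.0048)
step 5: θ'=-3.0048 (R=0.8750) → pose (1.6518, 0.1412, -3.0048)

(1.6518, 0.1412, -3.0048)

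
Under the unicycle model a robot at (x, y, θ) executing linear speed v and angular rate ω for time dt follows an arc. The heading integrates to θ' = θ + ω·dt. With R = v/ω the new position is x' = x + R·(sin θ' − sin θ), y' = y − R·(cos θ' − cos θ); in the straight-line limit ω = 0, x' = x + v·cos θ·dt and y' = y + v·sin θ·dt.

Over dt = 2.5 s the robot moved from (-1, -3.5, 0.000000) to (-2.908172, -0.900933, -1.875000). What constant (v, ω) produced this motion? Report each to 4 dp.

v = -1.5000, ω = -0.7500

Δθ = -1.875000 − 0.000000 = -1.875000
ω = Δθ/dt = -1.875000/2.5 = -0.7500
R = −Δy/(cos θ' − cos θ) = 2.0000
v = R·ω = 2.0000·-0.7500 = -1.5000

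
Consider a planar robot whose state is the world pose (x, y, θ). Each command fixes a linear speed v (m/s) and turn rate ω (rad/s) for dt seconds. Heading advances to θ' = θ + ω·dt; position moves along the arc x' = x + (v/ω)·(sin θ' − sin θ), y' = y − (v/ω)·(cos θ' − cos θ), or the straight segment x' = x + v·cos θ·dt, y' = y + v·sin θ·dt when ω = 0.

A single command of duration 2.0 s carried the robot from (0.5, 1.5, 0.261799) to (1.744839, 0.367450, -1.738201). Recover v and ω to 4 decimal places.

Δθ = -1.738201 − 0.261799 = -2.000000
ω = Δθ/dt = -2.000000/2.0 = -1.0000
R = Δx/(sin θ' − sin θ) = -1.0000
v = R·ω = -1.0000·-1.0000 = 1.0000

v = 1.0000, ω = -1.0000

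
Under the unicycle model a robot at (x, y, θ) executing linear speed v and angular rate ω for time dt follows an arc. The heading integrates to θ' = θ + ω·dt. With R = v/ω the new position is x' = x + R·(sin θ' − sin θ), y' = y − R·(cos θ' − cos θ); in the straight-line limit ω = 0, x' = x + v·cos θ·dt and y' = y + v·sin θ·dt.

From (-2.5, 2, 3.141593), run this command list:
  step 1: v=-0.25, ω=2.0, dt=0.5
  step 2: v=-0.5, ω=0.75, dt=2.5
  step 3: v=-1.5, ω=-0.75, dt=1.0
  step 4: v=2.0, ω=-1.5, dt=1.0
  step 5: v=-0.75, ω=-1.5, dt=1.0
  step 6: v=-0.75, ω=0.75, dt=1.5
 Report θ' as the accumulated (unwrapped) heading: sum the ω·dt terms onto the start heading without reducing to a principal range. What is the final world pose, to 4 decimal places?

(-2.6163, 1.7417, 3.3916)

step 1: θ'=4.1416 (R=-0.1250) → pose (-2.3948, 2.0575, 4.1416)
step 2: θ'=6.0166 (R=-0.6667) → pose (-2.7802, 3.0608, 6.0166)
step 3: θ'=5.2666 (R=2.0000) → pose (-3.9539, 3.9376, 5.2666)
step 4: θ'=3.7666 (R=-1.3333) → pose (-4.3075, 2.1546, 3.7666)
step 5: θ'=2.2666 (R=0.5000) → pose (-3.6312, 2.0696, 2.2666)
step 6: θ'=3.3916 (R=-1.0000) → pose (-2.6163, 1.7417, 3.3916)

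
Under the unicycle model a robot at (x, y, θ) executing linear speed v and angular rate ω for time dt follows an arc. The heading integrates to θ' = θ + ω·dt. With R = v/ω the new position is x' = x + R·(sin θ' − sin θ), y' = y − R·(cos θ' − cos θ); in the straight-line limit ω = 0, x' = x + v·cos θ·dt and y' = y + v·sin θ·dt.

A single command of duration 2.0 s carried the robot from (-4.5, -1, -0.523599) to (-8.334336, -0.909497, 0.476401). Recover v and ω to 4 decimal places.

Δθ = 0.476401 − -0.523599 = 1.000000
ω = Δθ/dt = 1.000000/2.0 = 0.5000
R = Δx/(sin θ' − sin θ) = -4.0000
v = R·ω = -4.0000·0.5000 = -2.0000

v = -2.0000, ω = 0.5000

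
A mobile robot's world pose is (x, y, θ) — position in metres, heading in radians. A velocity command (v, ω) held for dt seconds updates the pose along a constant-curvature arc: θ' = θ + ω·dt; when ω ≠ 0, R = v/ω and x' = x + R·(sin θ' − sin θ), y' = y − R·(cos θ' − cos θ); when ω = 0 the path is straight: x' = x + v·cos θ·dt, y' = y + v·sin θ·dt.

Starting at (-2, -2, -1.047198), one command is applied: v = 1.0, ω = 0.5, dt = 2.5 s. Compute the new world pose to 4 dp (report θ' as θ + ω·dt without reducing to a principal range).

θ' = -1.0472 + 0.5·2.5 = 0.2028
R = v/ω = 1.0/0.5 = 2.0000
x' = -2 + 2.0000·(sin 0.2028 − sin -1.0472) = 0.1349
y' = -2 − 2.0000·(cos 0.2028 − cos -1.0472) = -2.9590

(0.1349, -2.9590, 0.2028)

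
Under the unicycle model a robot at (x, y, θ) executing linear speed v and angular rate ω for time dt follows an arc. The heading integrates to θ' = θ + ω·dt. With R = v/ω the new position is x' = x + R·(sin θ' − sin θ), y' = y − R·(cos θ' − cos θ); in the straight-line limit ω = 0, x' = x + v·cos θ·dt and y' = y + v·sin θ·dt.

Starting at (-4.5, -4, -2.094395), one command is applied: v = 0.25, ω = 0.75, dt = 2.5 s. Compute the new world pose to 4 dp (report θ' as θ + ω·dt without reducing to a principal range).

θ' = -2.0944 + 0.75·2.5 = -0.2194
R = v/ω = 0.25/0.75 = 0.3333
x' = -4.5 + 0.3333·(sin -0.2194 − sin -2.0944) = -4.2839
y' = -4 − 0.3333·(cos -0.2194 − cos -2.0944) = -4.4920

(-4.2839, -4.4920, -0.2194)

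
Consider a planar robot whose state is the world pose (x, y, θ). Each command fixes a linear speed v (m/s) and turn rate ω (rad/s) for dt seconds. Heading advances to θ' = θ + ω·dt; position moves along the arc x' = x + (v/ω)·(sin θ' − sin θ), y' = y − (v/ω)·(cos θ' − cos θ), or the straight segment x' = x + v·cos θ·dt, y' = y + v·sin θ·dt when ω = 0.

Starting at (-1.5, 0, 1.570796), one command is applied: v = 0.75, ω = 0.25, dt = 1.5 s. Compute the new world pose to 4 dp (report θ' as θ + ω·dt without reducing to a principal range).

(-1.7085, 1.0988, 1.9458)

θ' = 1.5708 + 0.25·1.5 = 1.9458
R = v/ω = 0.75/0.25 = 3.0000
x' = -1.5 + 3.0000·(sin 1.9458 − sin 1.5708) = -1.7085
y' = 0 − 3.0000·(cos 1.9458 − cos 1.5708) = 1.0988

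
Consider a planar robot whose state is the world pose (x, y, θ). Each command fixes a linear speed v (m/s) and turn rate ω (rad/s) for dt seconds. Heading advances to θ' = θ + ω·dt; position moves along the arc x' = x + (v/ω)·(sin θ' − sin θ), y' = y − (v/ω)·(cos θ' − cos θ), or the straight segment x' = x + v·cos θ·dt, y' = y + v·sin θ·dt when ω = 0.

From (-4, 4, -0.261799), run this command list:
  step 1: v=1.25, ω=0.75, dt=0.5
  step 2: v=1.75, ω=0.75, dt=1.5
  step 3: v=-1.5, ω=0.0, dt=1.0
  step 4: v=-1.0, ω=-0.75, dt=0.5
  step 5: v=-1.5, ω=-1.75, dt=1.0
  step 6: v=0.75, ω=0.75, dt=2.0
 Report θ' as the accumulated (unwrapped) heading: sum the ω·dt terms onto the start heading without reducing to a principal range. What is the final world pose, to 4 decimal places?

(-2.1404, 3.4909, 0.6132)

step 1: θ'=0.1132 (R=1.6667) → pose (-3.3804, 3.9539, 0.1132)
step 2: θ'=1.2382 (R=2.3333) → pose (-1.4385, 5.5104, 1.2382)
step 3: θ'=1.2382 (straight) → pose (-1.9282, 4.0927, 1.2382)
step 4: θ'=0.8632 (R=1.3333) → pose (-2.1753, 3.6613, 0.8632)
step 5: θ'=-0.8868 (R=0.8571) → pose (-3.4910, 3.6768, -0.8868)
step 6: θ'=0.6132 (R=1.0000) → pose (-2.1404, 3.4909, 0.6132)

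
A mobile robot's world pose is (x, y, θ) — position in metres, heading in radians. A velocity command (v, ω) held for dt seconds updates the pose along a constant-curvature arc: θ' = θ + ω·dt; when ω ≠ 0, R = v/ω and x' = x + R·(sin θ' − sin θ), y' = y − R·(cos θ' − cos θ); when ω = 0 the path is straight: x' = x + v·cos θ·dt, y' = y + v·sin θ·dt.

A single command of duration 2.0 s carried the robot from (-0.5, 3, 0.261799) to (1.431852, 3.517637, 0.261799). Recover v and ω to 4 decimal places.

v = 1.0000, ω = 0.0000

Δθ = 0.261799 − 0.261799 = 0.000000
ω = Δθ/dt = 0.000000/2.0 = 0.0000
ω = 0 → v = (Δx·cos θ + Δy·sin θ)/dt = 1.0000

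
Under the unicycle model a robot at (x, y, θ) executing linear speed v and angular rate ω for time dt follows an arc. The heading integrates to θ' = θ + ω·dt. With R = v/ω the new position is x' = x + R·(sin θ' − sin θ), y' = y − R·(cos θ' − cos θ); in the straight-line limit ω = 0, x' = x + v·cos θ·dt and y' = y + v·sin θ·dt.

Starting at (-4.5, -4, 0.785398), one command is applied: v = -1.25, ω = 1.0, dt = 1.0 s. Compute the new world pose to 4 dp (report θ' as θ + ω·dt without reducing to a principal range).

θ' = 0.7854 + 1.0·1.0 = 1.7854
R = v/ω = -1.25/1.0 = -1.2500
x' = -4.5 + -1.2500·(sin 1.7854 − sin 0.7854) = -4.8374
y' = -4 − -1.2500·(cos 1.7854 − cos 0.7854) = -5.1501

(-4.8374, -5.1501, 1.7854)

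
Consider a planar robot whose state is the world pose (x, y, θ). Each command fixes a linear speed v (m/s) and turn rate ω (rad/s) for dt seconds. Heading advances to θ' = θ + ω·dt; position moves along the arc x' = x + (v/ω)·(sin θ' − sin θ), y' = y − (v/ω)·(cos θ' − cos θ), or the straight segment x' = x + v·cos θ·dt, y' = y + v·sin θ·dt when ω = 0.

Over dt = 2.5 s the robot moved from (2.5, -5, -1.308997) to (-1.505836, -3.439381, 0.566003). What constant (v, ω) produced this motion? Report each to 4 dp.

Δθ = 0.566003 − -1.308997 = 1.875000
ω = Δθ/dt = 1.875000/2.5 = 0.7500
R = Δx/(sin θ' − sin θ) = -2.6667
v = R·ω = -2.6667·0.7500 = -2.0000

v = -2.0000, ω = 0.7500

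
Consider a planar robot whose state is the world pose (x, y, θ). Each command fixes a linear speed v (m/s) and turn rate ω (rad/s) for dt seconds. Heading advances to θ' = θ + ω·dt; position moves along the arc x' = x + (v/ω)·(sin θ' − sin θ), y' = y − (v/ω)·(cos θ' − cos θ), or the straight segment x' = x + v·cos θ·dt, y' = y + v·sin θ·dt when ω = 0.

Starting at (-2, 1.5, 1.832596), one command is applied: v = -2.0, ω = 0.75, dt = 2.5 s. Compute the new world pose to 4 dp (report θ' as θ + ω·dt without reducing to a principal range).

θ' = 1.8326 + 0.75·2.5 = 3.7076
R = v/ω = -2.0/0.75 = -2.6667
x' = -2 + -2.6667·(sin 3.7076 − sin 1.8326) = 2.0058
y' = 1.5 − -2.6667·(cos 3.7076 − cos 1.8326) = -0.0606

(2.0058, -0.0606, 3.7076)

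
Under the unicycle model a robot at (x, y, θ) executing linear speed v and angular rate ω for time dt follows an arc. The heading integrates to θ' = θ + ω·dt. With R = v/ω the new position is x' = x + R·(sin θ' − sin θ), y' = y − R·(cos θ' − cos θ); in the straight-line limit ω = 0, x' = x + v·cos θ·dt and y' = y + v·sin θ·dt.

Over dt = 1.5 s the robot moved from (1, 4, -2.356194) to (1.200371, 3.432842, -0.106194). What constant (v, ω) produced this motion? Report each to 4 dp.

v = 0.5000, ω = 1.5000

Δθ = -0.106194 − -2.356194 = 2.250000
ω = Δθ/dt = 2.250000/1.5 = 1.5000
R = −Δy/(cos θ' − cos θ) = 0.3333
v = R·ω = 0.3333·1.5000 = 0.5000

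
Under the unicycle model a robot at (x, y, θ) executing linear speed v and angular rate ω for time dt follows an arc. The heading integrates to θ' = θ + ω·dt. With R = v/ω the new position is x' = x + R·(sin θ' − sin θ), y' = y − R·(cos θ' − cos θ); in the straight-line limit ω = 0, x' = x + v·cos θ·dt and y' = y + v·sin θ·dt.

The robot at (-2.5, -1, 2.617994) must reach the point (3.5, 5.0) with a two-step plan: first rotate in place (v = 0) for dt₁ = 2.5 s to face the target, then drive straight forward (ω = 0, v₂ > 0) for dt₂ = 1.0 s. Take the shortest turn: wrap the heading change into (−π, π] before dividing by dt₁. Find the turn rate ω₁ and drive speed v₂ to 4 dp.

heading to target = atan2(5−-1, 3.5−-2.5) = 0.7854
Δθ = wrap(0.7854 − 2.6180) = -1.8326; ω₁ = Δθ/dt₁ = -0.7330
distance = √((3.5−-2.5)² + (5−-1)²) = 8.4853; v₂ = distance/dt₂ = 8.4853

ω₁ = -0.7330, v₂ = 8.4853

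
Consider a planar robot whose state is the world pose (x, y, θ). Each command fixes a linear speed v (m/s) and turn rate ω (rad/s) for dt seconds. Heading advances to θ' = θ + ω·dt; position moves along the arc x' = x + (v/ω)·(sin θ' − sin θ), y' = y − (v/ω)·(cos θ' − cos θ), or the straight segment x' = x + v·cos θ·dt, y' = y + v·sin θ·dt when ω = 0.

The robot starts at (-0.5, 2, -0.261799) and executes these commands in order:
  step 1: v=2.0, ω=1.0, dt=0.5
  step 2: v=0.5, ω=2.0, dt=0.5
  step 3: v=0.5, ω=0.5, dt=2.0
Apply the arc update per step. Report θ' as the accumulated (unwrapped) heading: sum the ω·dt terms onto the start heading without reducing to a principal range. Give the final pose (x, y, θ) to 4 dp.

step 1: θ'=0.2382 (R=2.0000) → pose (0.4895, 1.9883, 0.2382)
step 2: θ'=1.2382 (R=0.2500) → pose (0.6669, 2.1496, 1.2382)
step 3: θ'=2.2382 (R=1.0000) → pose (0.5071, 3.0951, 2.2382)

(0.5071, 3.0951, 2.2382)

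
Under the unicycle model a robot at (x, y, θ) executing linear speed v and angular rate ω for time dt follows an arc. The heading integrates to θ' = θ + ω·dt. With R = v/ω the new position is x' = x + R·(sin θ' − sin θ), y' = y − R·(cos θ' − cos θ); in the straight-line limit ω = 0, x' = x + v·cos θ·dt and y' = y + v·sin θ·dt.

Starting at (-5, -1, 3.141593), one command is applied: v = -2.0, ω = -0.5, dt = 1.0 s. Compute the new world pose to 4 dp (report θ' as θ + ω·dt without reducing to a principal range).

(-3.0823, -1.4897, 2.6416)

θ' = 3.1416 + -0.5·1.0 = 2.6416
R = v/ω = -2.0/-0.5 = 4.0000
x' = -5 + 4.0000·(sin 2.6416 − sin 3.1416) = -3.0823
y' = -1 − 4.0000·(cos 2.6416 − cos 3.1416) = -1.4897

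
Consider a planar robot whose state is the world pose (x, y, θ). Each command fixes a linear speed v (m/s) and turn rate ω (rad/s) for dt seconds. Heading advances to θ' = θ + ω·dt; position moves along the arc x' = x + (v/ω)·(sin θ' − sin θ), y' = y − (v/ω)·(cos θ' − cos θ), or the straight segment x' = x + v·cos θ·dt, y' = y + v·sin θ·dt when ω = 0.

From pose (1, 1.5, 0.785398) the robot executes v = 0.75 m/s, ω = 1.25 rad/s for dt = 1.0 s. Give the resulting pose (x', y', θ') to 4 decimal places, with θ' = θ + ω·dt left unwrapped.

(1.1121, 2.1931, 2.0354)

θ' = 0.7854 + 1.25·1.0 = 2.0354
R = v/ω = 0.75/1.25 = 0.6000
x' = 1 + 0.6000·(sin 2.0354 − sin 0.7854) = 1.1121
y' = 1.5 − 0.6000·(cos 2.0354 − cos 0.7854) = 2.1931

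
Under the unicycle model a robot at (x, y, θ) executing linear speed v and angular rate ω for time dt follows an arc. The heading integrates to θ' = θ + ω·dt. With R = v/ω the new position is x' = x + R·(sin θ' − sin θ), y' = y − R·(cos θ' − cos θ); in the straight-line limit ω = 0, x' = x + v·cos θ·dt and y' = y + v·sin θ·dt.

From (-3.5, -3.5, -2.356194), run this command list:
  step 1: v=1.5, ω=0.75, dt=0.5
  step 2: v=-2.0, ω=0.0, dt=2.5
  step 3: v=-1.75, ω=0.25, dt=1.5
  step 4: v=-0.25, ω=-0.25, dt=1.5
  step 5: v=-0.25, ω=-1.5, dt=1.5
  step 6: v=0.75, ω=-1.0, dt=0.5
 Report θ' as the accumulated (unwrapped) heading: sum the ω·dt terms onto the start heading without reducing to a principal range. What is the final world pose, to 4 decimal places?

(-1.0500, 3.7491, -4.7312)

step 1: θ'=-1.9812 (R=2.0000) → pose (-3.9197, -4.1163, -1.9812)
step 2: θ'=-1.9812 (straight) → pose (-1.9248, 0.4685, -1.9812)
step 3: θ'=-1.6062 (R=-7.0000) → pose (-1.3480, 3.0136, -1.6062)
step 4: θ'=-1.9812 (R=1.0000) → pose (-1.2655, 3.3772, -1.9812)
step 5: θ'=-4.2312 (R=0.1667) → pose (-0.9650, 3.3879, -4.2312)
step 6: θ'=-4.7312 (R=-0.7500) → pose (-1.0500, 3.7491, -4.7312)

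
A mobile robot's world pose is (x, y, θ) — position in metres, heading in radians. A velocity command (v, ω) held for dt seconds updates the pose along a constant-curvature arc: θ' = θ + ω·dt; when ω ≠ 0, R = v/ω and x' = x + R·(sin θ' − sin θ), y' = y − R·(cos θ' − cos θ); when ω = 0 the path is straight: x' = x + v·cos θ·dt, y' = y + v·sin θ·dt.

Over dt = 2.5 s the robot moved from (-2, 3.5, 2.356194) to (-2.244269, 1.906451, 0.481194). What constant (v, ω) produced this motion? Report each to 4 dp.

v = -0.7500, ω = -0.7500

Δθ = 0.481194 − 2.356194 = -1.875000
ω = Δθ/dt = -1.875000/2.5 = -0.7500
R = −Δy/(cos θ' − cos θ) = 1.0000
v = R·ω = 1.0000·-0.7500 = -0.7500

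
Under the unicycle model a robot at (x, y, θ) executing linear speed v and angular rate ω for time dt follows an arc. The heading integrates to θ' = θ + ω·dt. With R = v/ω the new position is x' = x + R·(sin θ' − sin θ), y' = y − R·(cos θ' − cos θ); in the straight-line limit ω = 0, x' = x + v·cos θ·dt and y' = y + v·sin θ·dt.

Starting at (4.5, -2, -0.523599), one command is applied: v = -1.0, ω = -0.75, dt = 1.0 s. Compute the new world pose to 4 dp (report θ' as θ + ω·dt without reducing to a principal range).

θ' = -0.5236 + -0.75·1.0 = -1.2736
R = v/ω = -1.0/-0.75 = 1.3333
x' = 4.5 + 1.3333·(sin -1.2736 − sin -0.5236) = 3.8918
y' = -2 − 1.3333·(cos -1.2736 − cos -0.5236) = -1.2358

(3.8918, -1.2358, -1.2736)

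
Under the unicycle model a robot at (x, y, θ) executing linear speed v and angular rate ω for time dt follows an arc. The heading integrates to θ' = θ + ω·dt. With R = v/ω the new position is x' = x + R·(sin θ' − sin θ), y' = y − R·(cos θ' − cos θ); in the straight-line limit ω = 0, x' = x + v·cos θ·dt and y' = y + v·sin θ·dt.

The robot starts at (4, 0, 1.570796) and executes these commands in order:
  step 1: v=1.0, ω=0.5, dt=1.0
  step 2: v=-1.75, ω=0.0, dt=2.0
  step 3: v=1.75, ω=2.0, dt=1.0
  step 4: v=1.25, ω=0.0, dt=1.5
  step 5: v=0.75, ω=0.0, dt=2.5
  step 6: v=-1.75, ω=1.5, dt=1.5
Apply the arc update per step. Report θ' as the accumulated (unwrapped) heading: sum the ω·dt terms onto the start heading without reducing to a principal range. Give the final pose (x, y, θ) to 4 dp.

step 1: θ'=2.0708 (R=2.0000) → pose (3.7552, 0.9589, 2.0708)
step 2: θ'=2.0708 (straight) → pose (5.4332, -2.1127, 2.0708)
step 3: θ'=4.0708 (R=0.8750) → pose (3.9643, -2.0085, 4.0708)
step 4: θ'=4.0708 (straight) → pose (2.8421, -3.5107, 4.0708)
step 5: θ'=4.0708 (straight) → pose (1.7200, -5.0128, 4.0708)
step 6: θ'=6.3208 (R=-1.1667) → pose (0.7415, -3.1488, 6.3208)

(0.7415, -3.1488, 6.3208)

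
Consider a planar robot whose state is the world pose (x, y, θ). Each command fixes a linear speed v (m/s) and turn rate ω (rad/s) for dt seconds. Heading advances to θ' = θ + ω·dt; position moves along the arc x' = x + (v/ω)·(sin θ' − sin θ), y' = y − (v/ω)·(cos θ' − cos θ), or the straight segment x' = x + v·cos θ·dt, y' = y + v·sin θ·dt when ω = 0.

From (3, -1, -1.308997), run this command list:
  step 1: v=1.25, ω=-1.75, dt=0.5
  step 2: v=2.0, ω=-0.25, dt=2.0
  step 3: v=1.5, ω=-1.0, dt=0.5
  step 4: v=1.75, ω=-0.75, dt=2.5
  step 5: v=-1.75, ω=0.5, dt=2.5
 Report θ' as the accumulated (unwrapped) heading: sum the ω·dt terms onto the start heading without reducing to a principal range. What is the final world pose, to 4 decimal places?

step 1: θ'=-2.1840 (R=-0.7143) → pose (2.8942, -1.5959, -2.1840)
step 2: θ'=-2.6840 (R=-8.0000) → pose (-0.1139, -4.1690, -2.6840)
step 3: θ'=-3.1840 (R=-1.5000) → pose (-0.8402, -4.3219, -3.1840)
step 4: θ'=-5.0590 (R=-2.3333) → pose (-2.9359, -1.1981, -5.0590)
step 5: θ'=-3.8090 (R=-3.5000) → pose (-1.8103, -5.1360, -3.8090)

(-1.8103, -5.1360, -3.8090)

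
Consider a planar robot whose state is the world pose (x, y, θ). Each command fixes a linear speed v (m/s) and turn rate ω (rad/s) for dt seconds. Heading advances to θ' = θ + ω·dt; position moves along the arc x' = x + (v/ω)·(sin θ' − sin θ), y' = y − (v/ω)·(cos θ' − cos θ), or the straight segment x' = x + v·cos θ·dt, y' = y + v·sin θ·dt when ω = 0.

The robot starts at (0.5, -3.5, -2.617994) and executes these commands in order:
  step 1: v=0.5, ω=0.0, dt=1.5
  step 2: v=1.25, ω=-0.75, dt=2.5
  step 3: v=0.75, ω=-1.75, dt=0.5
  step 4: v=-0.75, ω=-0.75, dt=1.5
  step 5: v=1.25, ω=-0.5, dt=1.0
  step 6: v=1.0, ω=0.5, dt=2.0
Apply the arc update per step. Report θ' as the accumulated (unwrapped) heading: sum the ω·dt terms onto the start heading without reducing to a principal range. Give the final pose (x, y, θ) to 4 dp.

(-0.5478, -3.7566, -5.9930)

step 1: θ'=-2.6180 (straight) → pose (-0.1495, -3.8750, -2.6180)
step 2: θ'=-4.4930 (R=-1.6667) → pose (-2.6096, -2.7944, -4.4930)
step 3: θ'=-5.3680 (R=-0.4286) → pose (-2.5310, -2.4398, -5.3680)
step 4: θ'=-6.4930 (R=1.0000) → pose (-3.5319, -2.8082, -6.4930)
step 5: θ'=-6.9930 (R=-2.5000) → pose (-2.4234, -3.3572, -6.9930)
step 6: θ'=-5.9930 (R=2.0000) → pose (-0.5478, -3.7566, -5.9930)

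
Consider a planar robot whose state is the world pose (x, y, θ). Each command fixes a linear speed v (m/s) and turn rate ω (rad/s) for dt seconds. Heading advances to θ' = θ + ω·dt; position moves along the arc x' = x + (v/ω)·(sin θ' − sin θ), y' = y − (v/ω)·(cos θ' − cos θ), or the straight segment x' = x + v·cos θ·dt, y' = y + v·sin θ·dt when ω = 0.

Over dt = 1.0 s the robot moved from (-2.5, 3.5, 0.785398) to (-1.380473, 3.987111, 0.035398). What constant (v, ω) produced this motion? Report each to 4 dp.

v = 1.2500, ω = -0.7500

Δθ = 0.035398 − 0.785398 = -0.750000
ω = Δθ/dt = -0.750000/1.0 = -0.7500
R = Δx/(sin θ' − sin θ) = -1.6667
v = R·ω = -1.6667·-0.7500 = 1.2500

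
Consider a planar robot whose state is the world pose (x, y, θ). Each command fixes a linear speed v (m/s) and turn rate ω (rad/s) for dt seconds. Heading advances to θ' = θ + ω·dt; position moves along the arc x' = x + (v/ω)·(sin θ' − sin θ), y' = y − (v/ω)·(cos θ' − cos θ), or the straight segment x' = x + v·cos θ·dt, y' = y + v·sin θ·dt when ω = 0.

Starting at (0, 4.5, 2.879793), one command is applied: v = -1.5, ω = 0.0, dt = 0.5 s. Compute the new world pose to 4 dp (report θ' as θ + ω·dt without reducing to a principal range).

θ' = 2.8798 + 0.0·0.5 = 2.8798
ω = 0 → straight: x' = 0 + -1.5·cos(2.8798)·0.5 = 0.7244
y' = 4.5 + -1.5·sin(2.8798)·0.5 = 4.3059

(0.7244, 4.3059, 2.8798)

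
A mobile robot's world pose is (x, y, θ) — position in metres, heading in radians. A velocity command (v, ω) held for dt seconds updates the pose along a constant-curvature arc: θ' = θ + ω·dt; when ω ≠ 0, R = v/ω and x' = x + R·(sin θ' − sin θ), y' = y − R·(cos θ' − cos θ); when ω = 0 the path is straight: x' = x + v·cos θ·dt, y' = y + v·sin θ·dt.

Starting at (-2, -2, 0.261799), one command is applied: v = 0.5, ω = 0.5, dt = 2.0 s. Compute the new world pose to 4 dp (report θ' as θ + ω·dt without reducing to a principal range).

θ' = 0.2618 + 0.5·2.0 = 1.2618
R = v/ω = 0.5/0.5 = 1.0000
x' = -2 + 1.0000·(sin 1.2618 − sin 0.2618) = -1.3062
y' = -2 − 1.0000·(cos 1.2618 − cos 0.2618) = -1.3382

(-1.3062, -1.3382, 1.2618)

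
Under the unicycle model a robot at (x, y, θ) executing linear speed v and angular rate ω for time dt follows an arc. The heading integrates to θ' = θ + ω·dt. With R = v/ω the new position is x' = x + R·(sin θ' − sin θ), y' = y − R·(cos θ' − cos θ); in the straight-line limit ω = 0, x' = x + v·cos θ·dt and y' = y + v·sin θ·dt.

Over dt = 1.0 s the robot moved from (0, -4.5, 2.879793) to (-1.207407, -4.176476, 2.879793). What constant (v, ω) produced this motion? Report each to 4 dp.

v = 1.2500, ω = 0.0000

Δθ = 2.879793 − 2.879793 = 0.000000
ω = Δθ/dt = 0.000000/1.0 = 0.0000
ω = 0 → v = (Δx·cos θ + Δy·sin θ)/dt = 1.2500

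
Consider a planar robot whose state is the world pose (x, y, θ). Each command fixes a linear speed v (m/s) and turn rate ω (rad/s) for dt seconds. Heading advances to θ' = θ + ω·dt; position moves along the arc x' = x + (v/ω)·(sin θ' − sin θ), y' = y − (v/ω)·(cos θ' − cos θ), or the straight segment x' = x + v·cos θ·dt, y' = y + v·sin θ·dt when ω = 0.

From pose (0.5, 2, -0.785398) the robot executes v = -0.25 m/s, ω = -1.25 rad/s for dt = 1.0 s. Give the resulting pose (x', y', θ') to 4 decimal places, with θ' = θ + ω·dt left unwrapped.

θ' = -0.7854 + -1.25·1.0 = -2.0354
R = v/ω = -0.25/-1.25 = 0.2000
x' = 0.5 + 0.2000·(sin -2.0354 − sin -0.7854) = 0.4626
y' = 2 − 0.2000·(cos -2.0354 − cos -0.7854) = 2.2310

(0.4626, 2.2310, -2.0354)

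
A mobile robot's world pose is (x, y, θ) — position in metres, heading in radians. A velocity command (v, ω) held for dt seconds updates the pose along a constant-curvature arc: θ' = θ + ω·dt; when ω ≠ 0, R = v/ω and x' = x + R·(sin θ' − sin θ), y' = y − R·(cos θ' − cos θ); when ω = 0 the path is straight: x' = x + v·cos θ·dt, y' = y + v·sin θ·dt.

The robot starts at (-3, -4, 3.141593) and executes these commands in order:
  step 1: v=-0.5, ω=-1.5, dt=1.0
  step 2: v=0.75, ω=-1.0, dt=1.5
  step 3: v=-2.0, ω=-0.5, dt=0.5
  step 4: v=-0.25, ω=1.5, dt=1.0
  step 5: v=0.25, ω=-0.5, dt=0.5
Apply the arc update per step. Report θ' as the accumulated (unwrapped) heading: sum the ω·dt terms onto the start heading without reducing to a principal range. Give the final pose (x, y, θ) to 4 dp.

step 1: θ'=1.6416 (R=0.3333) → pose (-2.6675, -4.3098, 1.6416)
step 2: θ'=0.1416 (R=-0.7500) → pose (-2.0252, -3.5142, 0.1416)
step 3: θ'=-0.1084 (R=4.0000) → pose (-3.0225, -3.5308, -0.1084)
step 4: θ'=1.3916 (R=-0.1667) → pose (-3.2045, -3.6667, 1.3916)
step 5: θ'=1.1416 (R=-0.5000) → pose (-3.1672, -3.5478, 1.1416)

(-3.1672, -3.5478, 1.1416)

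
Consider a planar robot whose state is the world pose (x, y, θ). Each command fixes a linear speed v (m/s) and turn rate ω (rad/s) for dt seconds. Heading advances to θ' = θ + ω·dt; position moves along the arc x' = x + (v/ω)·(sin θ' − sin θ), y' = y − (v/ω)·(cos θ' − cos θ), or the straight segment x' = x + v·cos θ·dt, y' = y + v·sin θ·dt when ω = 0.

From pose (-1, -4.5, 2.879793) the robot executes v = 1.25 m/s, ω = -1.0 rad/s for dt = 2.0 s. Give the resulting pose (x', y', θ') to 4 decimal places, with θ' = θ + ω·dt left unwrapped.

(-1.6397, -2.4960, 0.8798)

θ' = 2.8798 + -1.0·2.0 = 0.8798
R = v/ω = 1.25/-1.0 = -1.2500
x' = -1 + -1.2500·(sin 0.8798 − sin 2.8798) = -1.6397
y' = -4.5 − -1.2500·(cos 0.8798 − cos 2.8798) = -2.4960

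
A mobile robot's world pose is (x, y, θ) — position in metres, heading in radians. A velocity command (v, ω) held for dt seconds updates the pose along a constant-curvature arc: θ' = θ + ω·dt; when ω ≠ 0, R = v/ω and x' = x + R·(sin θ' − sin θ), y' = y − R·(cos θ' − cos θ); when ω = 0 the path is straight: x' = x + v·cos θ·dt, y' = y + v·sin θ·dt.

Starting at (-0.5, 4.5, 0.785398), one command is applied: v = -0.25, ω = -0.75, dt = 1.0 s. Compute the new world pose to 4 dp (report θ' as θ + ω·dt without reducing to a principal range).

θ' = 0.7854 + -0.75·1.0 = 0.0354
R = v/ω = -0.25/-0.75 = 0.3333
x' = -0.5 + 0.3333·(sin 0.0354 − sin 0.7854) = -0.7239
y' = 4.5 − 0.3333·(cos 0.0354 − cos 0.7854) = 4.4026

(-0.7239, 4.4026, 0.0354)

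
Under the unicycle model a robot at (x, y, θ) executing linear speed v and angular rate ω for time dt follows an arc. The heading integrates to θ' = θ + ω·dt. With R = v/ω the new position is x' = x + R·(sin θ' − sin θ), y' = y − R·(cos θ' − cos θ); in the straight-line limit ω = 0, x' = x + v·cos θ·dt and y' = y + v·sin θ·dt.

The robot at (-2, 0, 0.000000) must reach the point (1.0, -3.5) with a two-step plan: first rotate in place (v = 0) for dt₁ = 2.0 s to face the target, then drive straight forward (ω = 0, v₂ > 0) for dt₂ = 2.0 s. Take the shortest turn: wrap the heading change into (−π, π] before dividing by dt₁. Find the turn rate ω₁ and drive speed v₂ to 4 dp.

heading to target = atan2(-3.5−0, 1−-2) = -0.8622
Δθ = wrap(-0.8622 − 0.0000) = -0.8622; ω₁ = Δθ/dt₁ = -0.4311
distance = √((1−-2)² + (-3.5−0)²) = 4.6098; v₂ = distance/dt₂ = 2.3049

ω₁ = -0.4311, v₂ = 2.3049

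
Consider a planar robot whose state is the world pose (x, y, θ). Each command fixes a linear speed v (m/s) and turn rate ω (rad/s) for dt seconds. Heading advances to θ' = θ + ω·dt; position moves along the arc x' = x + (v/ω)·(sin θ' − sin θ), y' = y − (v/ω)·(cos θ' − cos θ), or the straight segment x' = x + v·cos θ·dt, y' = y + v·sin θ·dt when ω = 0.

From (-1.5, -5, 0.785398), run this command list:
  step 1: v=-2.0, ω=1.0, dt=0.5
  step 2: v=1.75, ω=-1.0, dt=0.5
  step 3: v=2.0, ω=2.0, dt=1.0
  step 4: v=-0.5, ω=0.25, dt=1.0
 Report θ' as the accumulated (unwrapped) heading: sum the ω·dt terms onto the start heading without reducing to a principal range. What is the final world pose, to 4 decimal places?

step 1: θ'=1.2854 (R=-2.0000) → pose (-2.0049, -5.8511, 1.2854)
step 2: θ'=0.7854 (R=-1.7500) → pose (-1.5631, -5.1064, 0.7854)
step 3: θ'=2.7854 (R=1.0000) → pose (-1.9215, -3.4621, 2.7854)
step 4: θ'=3.0354 (R=-2.0000) → pose (-1.4361, -3.5763, 3.0354)

(-1.4361, -3.5763, 3.0354)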